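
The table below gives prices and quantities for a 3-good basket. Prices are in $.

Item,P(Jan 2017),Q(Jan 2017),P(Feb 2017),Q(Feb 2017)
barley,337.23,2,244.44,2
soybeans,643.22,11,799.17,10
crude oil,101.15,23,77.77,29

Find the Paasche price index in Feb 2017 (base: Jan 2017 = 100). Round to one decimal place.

Paasche price index uses current-period quantities as weights.
ΣP(Feb 2017)·Q(Feb 2017) = 244.44×2 + 799.17×10 + 77.77×29 = 488.88 + 7991.7 + 2255.33 = 10735.91
ΣP(Jan 2017)·Q(Feb 2017) = 337.23×2 + 643.22×10 + 101.15×29 = 674.46 + 6432.2 + 2933.35 = 10040.01
Index = 10735.91 / 10040.01 × 100 = 106.9313

106.9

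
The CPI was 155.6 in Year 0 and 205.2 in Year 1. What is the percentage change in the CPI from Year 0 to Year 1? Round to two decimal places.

31.88%

Change = (205.2 − 155.6) / 155.6 × 100
       = 49.6 / 155.6 × 100 = 31.8766%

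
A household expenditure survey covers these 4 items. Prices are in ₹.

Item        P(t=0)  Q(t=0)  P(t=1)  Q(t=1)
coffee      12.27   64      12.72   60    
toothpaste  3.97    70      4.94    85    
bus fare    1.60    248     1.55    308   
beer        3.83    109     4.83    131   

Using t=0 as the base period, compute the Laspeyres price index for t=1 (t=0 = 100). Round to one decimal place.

Laspeyres price index uses base-period quantities as weights.
ΣP(t=1)·Q(t=0) = 12.72×64 + 4.94×70 + 1.55×248 + 4.83×109 = 814.08 + 345.8 + 384.4 + 526.47 = 2070.75
ΣP(t=0)·Q(t=0) = 12.27×64 + 3.97×70 + 1.60×248 + 3.83×109 = 785.28 + 277.9 + 396.8 + 417.47 = 1877.45
Index = 2070.75 / 1877.45 × 100 = 110.2959

110.3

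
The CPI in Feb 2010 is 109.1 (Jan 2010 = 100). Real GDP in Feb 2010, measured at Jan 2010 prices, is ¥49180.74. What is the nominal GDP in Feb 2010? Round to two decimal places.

Nominal = Real × (Index/100) = 49180.74 × (109.1/100)
        = 49180.74 × 1.091 = 53656.1873

53656.19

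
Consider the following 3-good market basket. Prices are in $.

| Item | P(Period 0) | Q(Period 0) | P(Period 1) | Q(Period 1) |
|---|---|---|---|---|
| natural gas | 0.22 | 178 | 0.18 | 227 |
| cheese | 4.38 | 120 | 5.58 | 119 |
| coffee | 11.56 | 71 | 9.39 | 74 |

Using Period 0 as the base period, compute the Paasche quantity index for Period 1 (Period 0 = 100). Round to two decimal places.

102.30

Paasche quantity index uses current-period prices as weights.
ΣP(Period 1)·Q(Period 1) = 0.18×227 + 5.58×119 + 9.39×74 = 40.86 + 664.02 + 694.86 = 1399.74
ΣP(Period 1)·Q(Period 0) = 0.18×178 + 5.58×120 + 9.39×71 = 32.04 + 669.6 + 666.69 = 1368.33
Index = 1399.74 / 1368.33 × 100 = 102.2955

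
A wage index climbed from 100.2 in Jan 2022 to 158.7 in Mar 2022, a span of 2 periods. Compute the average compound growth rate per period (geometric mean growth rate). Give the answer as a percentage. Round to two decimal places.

Growth factor = (158.7/100.2)^(1/2) = (1.583832)^(1/2) = 1.258504
Growth rate = 1.258504 − 1 = 0.258504 = 25.8504%

25.85%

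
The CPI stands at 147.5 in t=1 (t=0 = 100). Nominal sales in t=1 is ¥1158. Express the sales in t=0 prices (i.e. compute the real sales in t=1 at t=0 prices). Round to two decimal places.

Real = Nominal ÷ (Index/100) = 1158 ÷ (147.5/100)
     = 1158 ÷ 1.475 = 785.0847

785.08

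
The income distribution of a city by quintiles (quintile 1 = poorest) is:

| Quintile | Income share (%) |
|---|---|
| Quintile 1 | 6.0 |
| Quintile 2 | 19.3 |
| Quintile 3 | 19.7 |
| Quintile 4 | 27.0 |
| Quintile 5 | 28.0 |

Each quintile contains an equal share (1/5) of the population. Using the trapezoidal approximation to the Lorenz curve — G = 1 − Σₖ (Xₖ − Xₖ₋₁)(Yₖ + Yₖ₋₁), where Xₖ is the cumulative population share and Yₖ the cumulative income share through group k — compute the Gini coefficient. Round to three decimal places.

Cumulative income shares Yₖ: 0.0600, 0.2530, 0.4500, 0.7200, 1.0000
Σ (Xₖ−Xₖ₋₁)(Yₖ+Yₖ₋₁) = (1/5)(0.0600+0.0000) + (1/5)(0.2530+0.0600) + (1/5)(0.4500+0.2530) + (1/5)(0.7200+0.4500) + (1/5)(1.0000+0.7200)
  = 0.0120 + 0.0626 + 0.1406 + 0.2340 + 0.3440 = 0.7932
G = 1 − 0.7932 = 0.2068

0.207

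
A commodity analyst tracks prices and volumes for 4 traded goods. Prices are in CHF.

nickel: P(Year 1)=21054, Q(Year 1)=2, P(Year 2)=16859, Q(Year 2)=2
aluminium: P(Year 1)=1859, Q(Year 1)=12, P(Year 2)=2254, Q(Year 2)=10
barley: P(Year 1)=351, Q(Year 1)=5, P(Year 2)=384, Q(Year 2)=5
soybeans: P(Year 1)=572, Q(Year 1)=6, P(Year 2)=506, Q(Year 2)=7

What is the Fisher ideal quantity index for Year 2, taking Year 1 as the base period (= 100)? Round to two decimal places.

94.69

Laspeyres component (base-period weights):
ΣP(Year 1)Q(Year 2) = 21054×2 + 1859×10 + 351×5 + 572×7 = 42108 + 18590 + 1755 + 4004 = 66457
ΣP(Year 1)Q(Year 1) = 21054×2 + 1859×12 + 351×5 + 572×6 = 42108 + 22308 + 1755 + 3432 = 69603
L = 66457 / 69603 × 100 = 95.4801
Paasche component (current-period weights):
ΣP(Year 2)Q(Year 2) = 16859×2 + 2254×10 + 384×5 + 506×7 = 33718 + 22540 + 1920 + 3542 = 61720
ΣP(Year 2)Q(Year 1) = 16859×2 + 2254×12 + 384×5 + 506×6 = 33718 + 27048 + 1920 + 3036 = 65722
P = 61720 / 65722 × 100 = 93.9107
Fisher = √(L × P) = √(95.4801 × 93.9107) = 94.6921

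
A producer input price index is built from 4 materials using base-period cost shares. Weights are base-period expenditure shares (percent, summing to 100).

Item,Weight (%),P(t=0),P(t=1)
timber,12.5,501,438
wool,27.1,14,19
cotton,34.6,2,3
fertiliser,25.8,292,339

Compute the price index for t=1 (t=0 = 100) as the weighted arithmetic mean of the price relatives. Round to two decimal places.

129.56

timber: 12.5 × (438/501) = 12.5 × 0.874251 = 10.9281
wool: 27.1 × (19/14) = 27.1 × 1.357143 = 36.7786
cotton: 34.6 × (3/2) = 34.6 × 1.500000 = 51.9000
fertiliser: 25.8 × (339/292) = 25.8 × 1.160959 = 29.9527
Index = Σ wᵢ·(p₁ᵢ/p₀ᵢ) = 10.9281 + 36.7786 + 51.9000 + 29.9527 = 129.5595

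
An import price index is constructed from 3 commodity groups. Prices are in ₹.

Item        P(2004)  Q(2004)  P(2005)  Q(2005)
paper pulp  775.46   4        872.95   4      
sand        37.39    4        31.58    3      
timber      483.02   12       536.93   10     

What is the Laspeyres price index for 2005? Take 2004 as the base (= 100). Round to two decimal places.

111.20

Laspeyres price index uses base-period quantities as weights.
ΣP(2005)·Q(2004) = 872.95×4 + 31.58×4 + 536.93×12 = 3491.8 + 126.32 + 6443.16 = 10061.28
ΣP(2004)·Q(2004) = 775.46×4 + 37.39×4 + 483.02×12 = 3101.84 + 149.56 + 5796.24 = 9047.64
Index = 10061.28 / 9047.64 × 100 = 111.2034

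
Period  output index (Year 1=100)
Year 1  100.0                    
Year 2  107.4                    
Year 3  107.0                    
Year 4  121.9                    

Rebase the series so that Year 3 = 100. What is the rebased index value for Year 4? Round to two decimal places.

113.93

Rebased(Year 4) = 121.9 / 107.0 × 100 = 113.9252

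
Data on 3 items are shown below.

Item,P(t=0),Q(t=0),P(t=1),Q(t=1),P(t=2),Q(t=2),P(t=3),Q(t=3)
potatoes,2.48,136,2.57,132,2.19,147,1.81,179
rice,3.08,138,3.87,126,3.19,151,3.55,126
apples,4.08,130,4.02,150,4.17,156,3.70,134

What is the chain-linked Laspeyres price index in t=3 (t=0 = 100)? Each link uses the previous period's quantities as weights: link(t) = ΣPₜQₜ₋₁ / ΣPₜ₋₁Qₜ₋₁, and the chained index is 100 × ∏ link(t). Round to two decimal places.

95.00

Link t=0→t=1:
ΣP(t=1)Q(t=0) = 2.57×136 + 3.87×138 + 4.02×130 = 349.52 + 534.06 + 522.6 = 1406.18
ΣP(t=0)Q(t=0) = 2.48×136 + 3.08×138 + 4.08×130 = 337.28 + 425.04 + 530.4 = 1292.72
link = 1406.18/1292.72 = 1.087768
Link t=1→t=2:
ΣP(t=2)Q(t=1) = 2.19×132 + 3.19×126 + 4.17×150 = 289.08 + 401.94 + 625.5 = 1316.52
ΣP(t=1)Q(t=1) = 2.57×132 + 3.87×126 + 4.02×150 = 339.24 + 487.62 + 603 = 1429.86
link = 1316.52/1429.86 = 0.920733
Link t=2→t=3:
ΣP(t=3)Q(t=2) = 1.81×147 + 3.55×151 + 3.70×156 = 266.07 + 536.05 + 577.2 = 1379.32
ΣP(t=2)Q(t=2) = 2.19×147 + 3.19×151 + 4.17×156 = 321.93 + 481.69 + 650.52 = 1454.14
link = 1379.32/1454.14 = 0.948547
Chained index = 100 × 1.087768 × 0.920733 × 0.948547 = 95.0012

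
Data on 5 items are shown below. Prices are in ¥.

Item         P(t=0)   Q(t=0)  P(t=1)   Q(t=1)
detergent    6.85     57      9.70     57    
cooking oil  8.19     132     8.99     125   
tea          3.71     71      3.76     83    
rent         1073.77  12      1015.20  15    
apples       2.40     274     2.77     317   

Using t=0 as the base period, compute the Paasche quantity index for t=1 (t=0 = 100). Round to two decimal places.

121.05

Paasche quantity index uses current-period prices as weights.
ΣP(t=1)·Q(t=1) = 9.70×57 + 8.99×125 + 3.76×83 + 1015.20×15 + 2.77×317 = 552.9 + 1123.75 + 312.08 + 15228 + 878.09 = 18094.82
ΣP(t=1)·Q(t=0) = 9.70×57 + 8.99×132 + 3.76×71 + 1015.20×12 + 2.77×274 = 552.9 + 1186.68 + 266.96 + 12182.4 + 758.98 = 14947.92
Index = 18094.82 / 14947.92 × 100 = 121.0524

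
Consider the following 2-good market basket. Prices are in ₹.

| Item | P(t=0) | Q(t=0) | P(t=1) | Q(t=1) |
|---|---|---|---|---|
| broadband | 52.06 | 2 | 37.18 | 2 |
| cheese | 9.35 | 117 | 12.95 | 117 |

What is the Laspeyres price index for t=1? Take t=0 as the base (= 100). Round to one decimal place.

Laspeyres price index uses base-period quantities as weights.
ΣP(t=1)·Q(t=0) = 37.18×2 + 12.95×117 = 74.36 + 1515.15 = 1589.51
ΣP(t=0)·Q(t=0) = 52.06×2 + 9.35×117 = 104.12 + 1093.95 = 1198.07
Index = 1589.51 / 1198.07 × 100 = 132.6725

132.7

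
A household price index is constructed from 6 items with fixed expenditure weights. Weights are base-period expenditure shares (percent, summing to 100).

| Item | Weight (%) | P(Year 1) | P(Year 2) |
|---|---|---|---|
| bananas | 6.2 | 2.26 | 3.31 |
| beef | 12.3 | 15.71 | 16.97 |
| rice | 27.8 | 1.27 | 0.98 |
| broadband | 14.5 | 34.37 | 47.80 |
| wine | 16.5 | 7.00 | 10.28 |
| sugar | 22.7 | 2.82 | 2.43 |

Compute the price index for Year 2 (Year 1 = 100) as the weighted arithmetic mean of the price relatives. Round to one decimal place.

bananas: 6.2 × (3.31/2.26) = 6.2 × 1.464602 = 9.0805
beef: 12.3 × (16.97/15.71) = 12.3 × 1.080204 = 13.2865
rice: 27.8 × (0.98/1.27) = 27.8 × 0.771654 = 21.4520
broadband: 14.5 × (47.80/34.37) = 14.5 × 1.390748 = 20.1658
wine: 16.5 × (10.28/7.00) = 16.5 × 1.468571 = 24.2314
sugar: 22.7 × (2.43/2.82) = 22.7 × 0.861702 = 19.5606
Index = Σ wᵢ·(p₁ᵢ/p₀ᵢ) = 9.0805 + 13.2865 + 21.4520 + 20.1658 + 24.2314 + 19.5606 = 107.7769

107.8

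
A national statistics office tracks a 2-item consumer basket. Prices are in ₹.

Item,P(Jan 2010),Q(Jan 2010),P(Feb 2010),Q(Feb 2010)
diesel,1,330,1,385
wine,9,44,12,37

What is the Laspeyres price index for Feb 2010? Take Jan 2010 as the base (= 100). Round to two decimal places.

118.18

Laspeyres price index uses base-period quantities as weights.
ΣP(Feb 2010)·Q(Jan 2010) = 1×330 + 12×44 = 330 + 528 = 858
ΣP(Jan 2010)·Q(Jan 2010) = 1×330 + 9×44 = 330 + 396 = 726
Index = 858 / 726 × 100 = 118.1818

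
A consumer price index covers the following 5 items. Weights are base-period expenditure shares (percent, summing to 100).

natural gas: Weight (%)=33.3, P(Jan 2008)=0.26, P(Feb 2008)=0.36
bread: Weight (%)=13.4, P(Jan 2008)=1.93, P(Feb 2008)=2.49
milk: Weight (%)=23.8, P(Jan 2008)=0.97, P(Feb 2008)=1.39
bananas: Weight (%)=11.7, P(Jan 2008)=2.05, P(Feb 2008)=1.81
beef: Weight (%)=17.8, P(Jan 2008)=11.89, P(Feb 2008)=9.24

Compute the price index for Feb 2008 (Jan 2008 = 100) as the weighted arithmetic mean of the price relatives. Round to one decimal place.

121.7

natural gas: 33.3 × (0.36/0.26) = 33.3 × 1.384615 = 46.1077
bread: 13.4 × (2.49/1.93) = 13.4 × 1.290155 = 17.2881
milk: 23.8 × (1.39/0.97) = 23.8 × 1.432990 = 34.1052
bananas: 11.7 × (1.81/2.05) = 11.7 × 0.882927 = 10.3302
beef: 17.8 × (9.24/11.89) = 17.8 × 0.777124 = 13.8328
Index = Σ wᵢ·(p₁ᵢ/p₀ᵢ) = 46.1077 + 17.2881 + 34.1052 + 10.3302 + 13.8328 = 121.6640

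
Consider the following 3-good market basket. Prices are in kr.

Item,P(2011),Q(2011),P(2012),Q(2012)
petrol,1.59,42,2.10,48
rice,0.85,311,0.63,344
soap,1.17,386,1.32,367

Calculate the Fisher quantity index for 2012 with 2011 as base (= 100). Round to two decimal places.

Laspeyres component (base-period weights):
ΣP(2011)Q(2012) = 1.59×48 + 0.85×344 + 1.17×367 = 76.32 + 292.4 + 429.39 = 798.11
ΣP(2011)Q(2011) = 1.59×42 + 0.85×311 + 1.17×386 = 66.78 + 264.35 + 451.62 = 782.75
L = 798.11 / 782.75 × 100 = 101.9623
Paasche component (current-period weights):
ΣP(2012)Q(2012) = 2.10×48 + 0.63×344 + 1.32×367 = 100.8 + 216.72 + 484.44 = 801.96
ΣP(2012)Q(2011) = 2.10×42 + 0.63×311 + 1.32×386 = 88.2 + 195.93 + 509.52 = 793.65
P = 801.96 / 793.65 × 100 = 101.0471
Fisher = √(L × P) = √(101.9623 × 101.0471) = 101.5037

101.50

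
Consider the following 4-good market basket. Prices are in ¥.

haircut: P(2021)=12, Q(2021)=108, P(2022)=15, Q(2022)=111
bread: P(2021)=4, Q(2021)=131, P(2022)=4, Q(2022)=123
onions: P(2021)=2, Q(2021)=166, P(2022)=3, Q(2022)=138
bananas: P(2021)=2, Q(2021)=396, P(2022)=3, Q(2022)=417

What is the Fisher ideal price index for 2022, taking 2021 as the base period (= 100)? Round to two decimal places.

Laspeyres component (base-period weights):
ΣP(2022)Q(2021) = 15×108 + 4×131 + 3×166 + 3×396 = 1620 + 524 + 498 + 1188 = 3830
ΣP(2021)Q(2021) = 12×108 + 4×131 + 2×166 + 2×396 = 1296 + 524 + 332 + 792 = 2944
L = 3830 / 2944 × 100 = 130.0951
Paasche component (current-period weights):
ΣP(2022)Q(2022) = 15×111 + 4×123 + 3×138 + 3×417 = 1665 + 492 + 414 + 1251 = 3822
ΣP(2021)Q(2022) = 12×111 + 4×123 + 2×138 + 2×417 = 1332 + 492 + 276 + 834 = 2934
P = 3822 / 2934 × 100 = 130.2658
Fisher = √(L × P) = √(130.0951 × 130.2658) = 130.1805

130.18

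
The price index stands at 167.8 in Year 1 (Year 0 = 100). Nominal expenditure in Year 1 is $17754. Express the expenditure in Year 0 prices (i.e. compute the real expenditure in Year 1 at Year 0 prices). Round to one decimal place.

10580.5

Real = Nominal ÷ (Index/100) = 17754 ÷ (167.8/100)
     = 17754 ÷ 1.678 = 10580.4529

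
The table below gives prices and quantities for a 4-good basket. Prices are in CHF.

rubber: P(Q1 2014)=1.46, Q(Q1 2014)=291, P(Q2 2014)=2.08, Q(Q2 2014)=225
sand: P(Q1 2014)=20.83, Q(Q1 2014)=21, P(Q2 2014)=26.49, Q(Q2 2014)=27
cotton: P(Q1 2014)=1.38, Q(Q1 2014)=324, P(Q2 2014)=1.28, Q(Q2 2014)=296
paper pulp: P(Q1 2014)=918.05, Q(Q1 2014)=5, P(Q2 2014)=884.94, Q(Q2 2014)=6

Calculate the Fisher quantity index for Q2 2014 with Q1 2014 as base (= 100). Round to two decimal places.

114.95

Laspeyres component (base-period weights):
ΣP(Q1 2014)Q(Q2 2014) = 1.46×225 + 20.83×27 + 1.38×296 + 918.05×6 = 328.5 + 562.41 + 408.48 + 5508.3 = 6807.69
ΣP(Q1 2014)Q(Q1 2014) = 1.46×291 + 20.83×21 + 1.38×324 + 918.05×5 = 424.86 + 437.43 + 447.12 + 4590.25 = 5899.66
L = 6807.69 / 5899.66 × 100 = 115.3912
Paasche component (current-period weights):
ΣP(Q2 2014)Q(Q2 2014) = 2.08×225 + 26.49×27 + 1.28×296 + 884.94×6 = 468 + 715.23 + 378.88 + 5309.64 = 6871.75
ΣP(Q2 2014)Q(Q1 2014) = 2.08×291 + 26.49×21 + 1.28×324 + 884.94×5 = 605.28 + 556.29 + 414.72 + 4424.7 = 6000.99
P = 6871.75 / 6000.99 × 100 = 114.5103
Fisher = √(L × P) = √(115.3912 × 114.5103) = 114.9499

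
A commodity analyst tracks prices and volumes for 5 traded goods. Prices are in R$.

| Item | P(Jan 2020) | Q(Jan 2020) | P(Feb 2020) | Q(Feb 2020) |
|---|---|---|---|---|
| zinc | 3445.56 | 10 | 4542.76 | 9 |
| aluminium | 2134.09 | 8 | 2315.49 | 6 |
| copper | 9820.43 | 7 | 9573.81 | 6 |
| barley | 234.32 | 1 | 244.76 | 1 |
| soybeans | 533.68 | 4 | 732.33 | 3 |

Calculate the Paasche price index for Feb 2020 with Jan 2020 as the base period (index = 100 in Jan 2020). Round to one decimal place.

Paasche price index uses current-period quantities as weights.
ΣP(Feb 2020)·Q(Feb 2020) = 4542.76×9 + 2315.49×6 + 9573.81×6 + 244.76×1 + 732.33×3 = 40884.84 + 13892.94 + 57442.86 + 244.76 + 2196.99 = 114662.39
ΣP(Jan 2020)·Q(Feb 2020) = 3445.56×9 + 2134.09×6 + 9820.43×6 + 234.32×1 + 533.68×3 = 31010.04 + 12804.54 + 58922.58 + 234.32 + 1601.04 = 104572.52
Index = 114662.39 / 104572.52 × 100 = 109.6487

109.6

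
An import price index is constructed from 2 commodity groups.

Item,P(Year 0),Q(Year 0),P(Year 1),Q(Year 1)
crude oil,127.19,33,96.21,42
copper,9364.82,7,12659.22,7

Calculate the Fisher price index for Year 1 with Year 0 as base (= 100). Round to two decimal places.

Laspeyres component (base-period weights):
ΣP(Year 1)Q(Year 0) = 96.21×33 + 12659.22×7 = 3174.93 + 88614.54 = 91789.47
ΣP(Year 0)Q(Year 0) = 127.19×33 + 9364.82×7 = 4197.27 + 65553.74 = 69751.01
L = 91789.47 / 69751.01 × 100 = 131.5959
Paasche component (current-period weights):
ΣP(Year 1)Q(Year 1) = 96.21×42 + 12659.22×7 = 4040.82 + 88614.54 = 92655.36
ΣP(Year 0)Q(Year 1) = 127.19×42 + 9364.82×7 = 5341.98 + 65553.74 = 70895.72
P = 92655.36 / 70895.72 × 100 = 130.6925
Fisher = √(L × P) = √(131.5959 × 130.6925) = 131.1434

131.14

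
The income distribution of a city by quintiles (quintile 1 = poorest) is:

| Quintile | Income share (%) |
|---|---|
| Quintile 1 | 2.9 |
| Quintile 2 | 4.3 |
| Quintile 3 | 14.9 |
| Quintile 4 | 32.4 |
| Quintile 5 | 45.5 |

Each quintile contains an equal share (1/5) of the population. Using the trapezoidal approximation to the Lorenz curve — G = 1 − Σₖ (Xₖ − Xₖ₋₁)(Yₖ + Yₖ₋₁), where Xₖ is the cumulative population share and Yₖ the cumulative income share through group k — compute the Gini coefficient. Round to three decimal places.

0.453

Cumulative income shares Yₖ: 0.0290, 0.0720, 0.2210, 0.5450, 1.0000
Σ (Xₖ−Xₖ₋₁)(Yₖ+Yₖ₋₁) = (1/5)(0.0290+0.0000) + (1/5)(0.0720+0.0290) + (1/5)(0.2210+0.0720) + (1/5)(0.5450+0.2210) + (1/5)(1.0000+0.5450)
  = 0.0058 + 0.0202 + 0.0586 + 0.1532 + 0.3090 = 0.5468
G = 1 − 0.5468 = 0.4532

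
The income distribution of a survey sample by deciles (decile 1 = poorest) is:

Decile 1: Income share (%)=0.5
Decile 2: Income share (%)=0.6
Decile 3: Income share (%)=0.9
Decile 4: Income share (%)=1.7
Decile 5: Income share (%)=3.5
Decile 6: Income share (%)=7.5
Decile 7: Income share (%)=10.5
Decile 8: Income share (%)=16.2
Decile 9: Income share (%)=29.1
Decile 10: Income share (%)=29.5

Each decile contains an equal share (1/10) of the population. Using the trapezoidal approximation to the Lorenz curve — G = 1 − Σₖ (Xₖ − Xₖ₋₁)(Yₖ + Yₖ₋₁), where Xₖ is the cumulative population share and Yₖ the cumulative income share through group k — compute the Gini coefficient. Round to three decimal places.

0.567

Cumulative income shares Yₖ: 0.0050, 0.0110, 0.0200, 0.0370, 0.0720, 0.1470, 0.2520, 0.4140, 0.7050, 1.0000
Σ (Xₖ−Xₖ₋₁)(Yₖ+Yₖ₋₁) = (1/10)(0.0050+0.0000) + (1/10)(0.0110+0.0050) + (1/10)(0.0200+0.0110) + (1/10)(0.0370+0.0200) + (1/10)(0.0720+0.0370) + (1/10)(0.1470+0.0720) + (1/10)(0.2520+0.1470) + (1/10)(0.4140+0.2520) + (1/10)(0.7050+0.4140) + (1/10)(1.0000+0.7050)
  = 0.0005 + 0.0016 + 0.0031 + 0.0057 + 0.0109 + 0.0219 + 0.0399 + 0.0666 + 0.1119 + 0.1705 = 0.4326
G = 1 − 0.4326 = 0.5674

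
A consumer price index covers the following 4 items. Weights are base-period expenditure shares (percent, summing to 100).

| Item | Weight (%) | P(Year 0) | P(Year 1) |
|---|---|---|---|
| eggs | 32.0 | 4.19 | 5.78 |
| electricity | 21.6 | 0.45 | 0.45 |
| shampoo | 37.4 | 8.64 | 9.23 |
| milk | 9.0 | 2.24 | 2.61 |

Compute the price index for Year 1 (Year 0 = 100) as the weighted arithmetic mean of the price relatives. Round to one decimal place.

116.2

eggs: 32.0 × (5.78/4.19) = 32.0 × 1.379475 = 44.1432
electricity: 21.6 × (0.45/0.45) = 21.6 × 1.000000 = 21.6000
shampoo: 37.4 × (9.23/8.64) = 37.4 × 1.068287 = 39.9539
milk: 9.0 × (2.61/2.24) = 9.0 × 1.165179 = 10.4866
Index = Σ wᵢ·(p₁ᵢ/p₀ᵢ) = 44.1432 + 21.6000 + 39.9539 + 10.4866 = 116.1837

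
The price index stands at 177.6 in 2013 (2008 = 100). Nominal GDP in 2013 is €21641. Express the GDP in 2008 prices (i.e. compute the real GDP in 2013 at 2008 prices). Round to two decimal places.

Real = Nominal ÷ (Index/100) = 21641 ÷ (177.6/100)
     = 21641 ÷ 1.776 = 12185.2477

12185.25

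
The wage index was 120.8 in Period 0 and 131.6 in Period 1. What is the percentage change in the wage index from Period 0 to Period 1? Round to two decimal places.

8.94%

Change = (131.6 − 120.8) / 120.8 × 100
       = 10.8 / 120.8 × 100 = 8.9404%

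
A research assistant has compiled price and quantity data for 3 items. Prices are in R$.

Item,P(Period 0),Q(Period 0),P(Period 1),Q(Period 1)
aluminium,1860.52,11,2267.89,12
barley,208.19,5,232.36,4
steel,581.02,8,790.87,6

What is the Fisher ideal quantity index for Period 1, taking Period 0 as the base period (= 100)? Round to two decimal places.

101.64

Laspeyres component (base-period weights):
ΣP(Period 0)Q(Period 1) = 1860.52×12 + 208.19×4 + 581.02×6 = 22326.24 + 832.76 + 3486.12 = 26645.12
ΣP(Period 0)Q(Period 0) = 1860.52×11 + 208.19×5 + 581.02×8 = 20465.72 + 1040.95 + 4648.16 = 26154.83
L = 26645.12 / 26154.83 × 100 = 101.8746
Paasche component (current-period weights):
ΣP(Period 1)Q(Period 1) = 2267.89×12 + 232.36×4 + 790.87×6 = 27214.68 + 929.44 + 4745.22 = 32889.34
ΣP(Period 1)Q(Period 0) = 2267.89×11 + 232.36×5 + 790.87×8 = 24946.79 + 1161.8 + 6326.96 = 32435.55
P = 32889.34 / 32435.55 × 100 = 101.3991
Fisher = √(L × P) = √(101.8746 × 101.3991) = 101.6365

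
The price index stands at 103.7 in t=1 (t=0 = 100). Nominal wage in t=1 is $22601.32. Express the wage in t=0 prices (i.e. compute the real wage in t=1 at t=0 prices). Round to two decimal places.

21794.91

Real = Nominal ÷ (Index/100) = 22601.32 ÷ (103.7/100)
     = 22601.32 ÷ 1.037 = 21794.9084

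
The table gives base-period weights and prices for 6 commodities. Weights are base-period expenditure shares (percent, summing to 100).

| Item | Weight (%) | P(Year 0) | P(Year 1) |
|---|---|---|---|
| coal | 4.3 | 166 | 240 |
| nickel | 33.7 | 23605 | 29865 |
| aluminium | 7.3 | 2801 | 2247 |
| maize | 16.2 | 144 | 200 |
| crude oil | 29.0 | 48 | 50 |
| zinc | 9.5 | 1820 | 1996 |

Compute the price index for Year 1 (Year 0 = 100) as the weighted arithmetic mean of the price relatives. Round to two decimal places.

coal: 4.3 × (240/166) = 4.3 × 1.445783 = 6.2169
nickel: 33.7 × (29865/23605) = 33.7 × 1.265198 = 42.6372
aluminium: 7.3 × (2247/2801) = 7.3 × 0.802213 = 5.8562
maize: 16.2 × (200/144) = 16.2 × 1.388889 = 22.5000
crude oil: 29.0 × (50/48) = 29.0 × 1.041667 = 30.2083
zinc: 9.5 × (1996/1820) = 9.5 × 1.096703 = 10.4187
Index = Σ wᵢ·(p₁ᵢ/p₀ᵢ) = 6.2169 + 42.6372 + 5.8562 + 22.5000 + 30.2083 + 10.4187 = 117.8372

117.84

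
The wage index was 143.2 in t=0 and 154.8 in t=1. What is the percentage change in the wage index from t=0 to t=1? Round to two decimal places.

8.10%

Change = (154.8 − 143.2) / 143.2 × 100
       = 11.6 / 143.2 × 100 = 8.1006%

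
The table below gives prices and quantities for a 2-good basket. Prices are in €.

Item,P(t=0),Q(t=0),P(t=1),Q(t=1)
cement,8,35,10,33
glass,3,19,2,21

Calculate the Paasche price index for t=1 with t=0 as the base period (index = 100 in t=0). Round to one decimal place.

113.8

Paasche price index uses current-period quantities as weights.
ΣP(t=1)·Q(t=1) = 10×33 + 2×21 = 330 + 42 = 372
ΣP(t=0)·Q(t=1) = 8×33 + 3×21 = 264 + 63 = 327
Index = 372 / 327 × 100 = 113.7615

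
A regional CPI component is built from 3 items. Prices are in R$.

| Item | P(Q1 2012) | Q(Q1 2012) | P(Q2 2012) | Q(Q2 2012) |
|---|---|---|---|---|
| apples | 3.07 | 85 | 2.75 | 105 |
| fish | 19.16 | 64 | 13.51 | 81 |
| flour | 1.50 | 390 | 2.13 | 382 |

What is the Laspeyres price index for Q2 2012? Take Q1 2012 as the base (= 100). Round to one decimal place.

Laspeyres price index uses base-period quantities as weights.
ΣP(Q2 2012)·Q(Q1 2012) = 2.75×85 + 13.51×64 + 2.13×390 = 233.75 + 864.64 + 830.7 = 1929.09
ΣP(Q1 2012)·Q(Q1 2012) = 3.07×85 + 19.16×64 + 1.50×390 = 260.95 + 1226.24 + 585 = 2072.19
Index = 1929.09 / 2072.19 × 100 = 93.0943

93.1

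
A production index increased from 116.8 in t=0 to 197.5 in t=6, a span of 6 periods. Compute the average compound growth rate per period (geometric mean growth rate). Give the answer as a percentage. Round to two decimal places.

Growth factor = (197.5/116.8)^(1/6) = (1.690925)^(1/6) = 1.091492
Growth rate = 1.091492 − 1 = 0.091492 = 9.1492%

9.15%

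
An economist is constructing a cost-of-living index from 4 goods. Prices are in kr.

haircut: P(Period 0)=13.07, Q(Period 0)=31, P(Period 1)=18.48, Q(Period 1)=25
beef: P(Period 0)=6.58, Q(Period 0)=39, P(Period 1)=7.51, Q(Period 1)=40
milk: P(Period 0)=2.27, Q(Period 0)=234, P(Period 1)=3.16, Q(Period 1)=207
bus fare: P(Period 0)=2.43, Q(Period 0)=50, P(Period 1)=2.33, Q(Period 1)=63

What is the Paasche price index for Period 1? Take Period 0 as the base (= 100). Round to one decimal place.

128.9

Paasche price index uses current-period quantities as weights.
ΣP(Period 1)·Q(Period 1) = 18.48×25 + 7.51×40 + 3.16×207 + 2.33×63 = 462 + 300.4 + 654.12 + 146.79 = 1563.31
ΣP(Period 0)·Q(Period 1) = 13.07×25 + 6.58×40 + 2.27×207 + 2.43×63 = 326.75 + 263.2 + 469.89 + 153.09 = 1212.93
Index = 1563.31 / 1212.93 × 100 = 128.8871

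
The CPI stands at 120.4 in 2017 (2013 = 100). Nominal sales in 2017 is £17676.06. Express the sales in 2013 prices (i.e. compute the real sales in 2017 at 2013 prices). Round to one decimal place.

Real = Nominal ÷ (Index/100) = 17676.06 ÷ (120.4/100)
     = 17676.06 ÷ 1.204 = 14681.1130

14681.1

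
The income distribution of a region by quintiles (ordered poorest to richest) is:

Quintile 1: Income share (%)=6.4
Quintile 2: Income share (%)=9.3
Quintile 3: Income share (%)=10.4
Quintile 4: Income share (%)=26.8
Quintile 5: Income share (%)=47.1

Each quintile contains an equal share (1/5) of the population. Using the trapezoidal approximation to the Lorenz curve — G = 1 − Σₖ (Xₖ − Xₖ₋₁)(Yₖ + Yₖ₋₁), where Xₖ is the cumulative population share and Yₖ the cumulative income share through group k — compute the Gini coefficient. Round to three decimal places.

0.396

Cumulative income shares Yₖ: 0.0640, 0.1570, 0.2610, 0.5290, 1.0000
Σ (Xₖ−Xₖ₋₁)(Yₖ+Yₖ₋₁) = (1/5)(0.0640+0.0000) + (1/5)(0.1570+0.0640) + (1/5)(0.2610+0.1570) + (1/5)(0.5290+0.2610) + (1/5)(1.0000+0.5290)
  = 0.0128 + 0.0442 + 0.0836 + 0.1580 + 0.3058 = 0.6044
G = 1 − 0.6044 = 0.3956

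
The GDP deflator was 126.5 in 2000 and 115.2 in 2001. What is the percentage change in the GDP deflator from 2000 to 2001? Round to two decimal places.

-8.93%

Change = (115.2 − 126.5) / 126.5 × 100
       = -11.3 / 126.5 × 100 = -8.9328%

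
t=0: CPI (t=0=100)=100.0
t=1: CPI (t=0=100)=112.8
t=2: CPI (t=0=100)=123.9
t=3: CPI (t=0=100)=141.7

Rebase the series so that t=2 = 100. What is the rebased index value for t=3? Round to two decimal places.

114.37

Rebased(t=3) = 141.7 / 123.9 × 100 = 114.3664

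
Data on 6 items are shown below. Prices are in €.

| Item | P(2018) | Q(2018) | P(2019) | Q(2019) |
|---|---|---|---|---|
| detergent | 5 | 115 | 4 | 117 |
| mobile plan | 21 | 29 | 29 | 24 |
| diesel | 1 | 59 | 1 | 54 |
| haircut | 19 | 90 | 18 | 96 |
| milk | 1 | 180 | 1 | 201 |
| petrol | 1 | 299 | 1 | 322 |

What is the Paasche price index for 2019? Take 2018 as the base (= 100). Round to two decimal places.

99.40

Paasche price index uses current-period quantities as weights.
ΣP(2019)·Q(2019) = 4×117 + 29×24 + 1×54 + 18×96 + 1×201 + 1×322 = 468 + 696 + 54 + 1728 + 201 + 322 = 3469
ΣP(2018)·Q(2019) = 5×117 + 21×24 + 1×54 + 19×96 + 1×201 + 1×322 = 585 + 504 + 54 + 1824 + 201 + 322 = 3490
Index = 3469 / 3490 × 100 = 99.3983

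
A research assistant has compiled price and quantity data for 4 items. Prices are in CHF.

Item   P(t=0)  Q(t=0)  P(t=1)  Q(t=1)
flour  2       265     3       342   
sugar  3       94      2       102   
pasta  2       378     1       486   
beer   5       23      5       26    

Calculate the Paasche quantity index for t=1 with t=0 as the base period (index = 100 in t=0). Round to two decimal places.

Paasche quantity index uses current-period prices as weights.
ΣP(t=1)·Q(t=1) = 3×342 + 2×102 + 1×486 + 5×26 = 1026 + 204 + 486 + 130 = 1846
ΣP(t=1)·Q(t=0) = 3×265 + 2×94 + 1×378 + 5×23 = 795 + 188 + 378 + 115 = 1476
Index = 1846 / 1476 × 100 = 125.0678

125.07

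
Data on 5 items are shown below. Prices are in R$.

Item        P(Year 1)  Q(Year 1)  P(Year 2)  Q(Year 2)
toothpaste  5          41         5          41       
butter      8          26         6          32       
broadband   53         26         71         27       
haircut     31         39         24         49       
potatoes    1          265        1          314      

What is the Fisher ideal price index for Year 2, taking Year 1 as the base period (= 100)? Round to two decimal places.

Laspeyres component (base-period weights):
ΣP(Year 2)Q(Year 1) = 5×41 + 6×26 + 71×26 + 24×39 + 1×265 = 205 + 156 + 1846 + 936 + 265 = 3408
ΣP(Year 1)Q(Year 1) = 5×41 + 8×26 + 53×26 + 31×39 + 1×265 = 205 + 208 + 1378 + 1209 + 265 = 3265
L = 3408 / 3265 × 100 = 104.3798
Paasche component (current-period weights):
ΣP(Year 2)Q(Year 2) = 5×41 + 6×32 + 71×27 + 24×49 + 1×314 = 205 + 192 + 1917 + 1176 + 314 = 3804
ΣP(Year 1)Q(Year 2) = 5×41 + 8×32 + 53×27 + 31×49 + 1×314 = 205 + 256 + 1431 + 1519 + 314 = 3725
P = 3804 / 3725 × 100 = 102.1208
Fisher = √(L × P) = √(104.3798 × 102.1208) = 103.2441

103.24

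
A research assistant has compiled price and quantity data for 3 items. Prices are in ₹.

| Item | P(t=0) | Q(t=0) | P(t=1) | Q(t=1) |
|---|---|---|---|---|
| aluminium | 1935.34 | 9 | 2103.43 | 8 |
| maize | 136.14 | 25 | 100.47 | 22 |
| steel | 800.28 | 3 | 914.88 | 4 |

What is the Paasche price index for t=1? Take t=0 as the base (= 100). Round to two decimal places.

Paasche price index uses current-period quantities as weights.
ΣP(t=1)·Q(t=1) = 2103.43×8 + 100.47×22 + 914.88×4 = 16827.44 + 2210.34 + 3659.52 = 22697.3
ΣP(t=0)·Q(t=1) = 1935.34×8 + 136.14×22 + 800.28×4 = 15482.72 + 2995.08 + 3201.12 = 21678.92
Index = 22697.3 / 21678.92 × 100 = 104.6976

104.70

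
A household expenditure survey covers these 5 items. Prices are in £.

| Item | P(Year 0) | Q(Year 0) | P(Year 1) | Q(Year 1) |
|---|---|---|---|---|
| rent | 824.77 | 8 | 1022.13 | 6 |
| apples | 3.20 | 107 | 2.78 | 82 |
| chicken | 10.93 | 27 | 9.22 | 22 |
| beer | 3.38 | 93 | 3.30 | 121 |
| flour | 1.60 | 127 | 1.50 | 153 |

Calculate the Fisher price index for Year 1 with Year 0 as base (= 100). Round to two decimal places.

Laspeyres component (base-period weights):
ΣP(Year 1)Q(Year 0) = 1022.13×8 + 2.78×107 + 9.22×27 + 3.30×93 + 1.50×127 = 8177.04 + 297.46 + 248.94 + 306.9 + 190.5 = 9220.84
ΣP(Year 0)Q(Year 0) = 824.77×8 + 3.20×107 + 10.93×27 + 3.38×93 + 1.60×127 = 6598.16 + 342.4 + 295.11 + 314.34 + 203.2 = 7753.21
L = 9220.84 / 7753.21 × 100 = 118.9293
Paasche component (current-period weights):
ΣP(Year 1)Q(Year 1) = 1022.13×6 + 2.78×82 + 9.22×22 + 3.30×121 + 1.50×153 = 6132.78 + 227.96 + 202.84 + 399.3 + 229.5 = 7192.38
ΣP(Year 0)Q(Year 1) = 824.77×6 + 3.20×82 + 10.93×22 + 3.38×121 + 1.60×153 = 4948.62 + 262.4 + 240.46 + 408.98 + 244.8 = 6105.26
P = 7192.38 / 6105.26 × 100 = 117.8063
Fisher = √(L × P) = √(118.9293 × 117.8063) = 118.3665

118.37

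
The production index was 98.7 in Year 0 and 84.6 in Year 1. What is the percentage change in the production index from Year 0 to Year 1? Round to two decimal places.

Change = (84.6 − 98.7) / 98.7 × 100
       = -14.1 / 98.7 × 100 = -14.2857%

-14.29%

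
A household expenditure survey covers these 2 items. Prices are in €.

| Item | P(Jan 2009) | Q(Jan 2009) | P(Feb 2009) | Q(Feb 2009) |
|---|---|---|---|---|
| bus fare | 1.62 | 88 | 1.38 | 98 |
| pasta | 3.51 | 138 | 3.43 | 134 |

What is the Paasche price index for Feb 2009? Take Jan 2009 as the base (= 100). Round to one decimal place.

Paasche price index uses current-period quantities as weights.
ΣP(Feb 2009)·Q(Feb 2009) = 1.38×98 + 3.43×134 = 135.24 + 459.62 = 594.86
ΣP(Jan 2009)·Q(Feb 2009) = 1.62×98 + 3.51×134 = 158.76 + 470.34 = 629.1
Index = 594.86 / 629.1 × 100 = 94.5573

94.6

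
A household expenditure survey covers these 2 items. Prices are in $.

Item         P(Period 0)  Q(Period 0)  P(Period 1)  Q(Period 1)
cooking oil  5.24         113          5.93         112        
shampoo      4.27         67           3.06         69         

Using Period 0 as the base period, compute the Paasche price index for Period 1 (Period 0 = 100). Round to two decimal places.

Paasche price index uses current-period quantities as weights.
ΣP(Period 1)·Q(Period 1) = 5.93×112 + 3.06×69 = 664.16 + 211.14 = 875.3
ΣP(Period 0)·Q(Period 1) = 5.24×112 + 4.27×69 = 586.88 + 294.63 = 881.51
Index = 875.3 / 881.51 × 100 = 99.2955

99.30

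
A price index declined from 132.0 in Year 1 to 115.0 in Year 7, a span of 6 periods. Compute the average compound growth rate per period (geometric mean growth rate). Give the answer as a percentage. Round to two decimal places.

Growth factor = (115.0/132.0)^(1/6) = (0.871212)^(1/6) = 0.977284
Growth rate = 0.977284 − 1 = -0.022716 = -2.2716%

-2.27%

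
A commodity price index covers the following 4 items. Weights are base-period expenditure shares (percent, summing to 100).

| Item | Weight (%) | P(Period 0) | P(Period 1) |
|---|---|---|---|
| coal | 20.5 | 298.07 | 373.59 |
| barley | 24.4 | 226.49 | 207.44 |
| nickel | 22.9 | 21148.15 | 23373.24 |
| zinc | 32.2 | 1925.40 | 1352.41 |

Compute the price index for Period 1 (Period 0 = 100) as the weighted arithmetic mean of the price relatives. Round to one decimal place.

96.0

coal: 20.5 × (373.59/298.07) = 20.5 × 1.253363 = 25.6939
barley: 24.4 × (207.44/226.49) = 24.4 × 0.915890 = 22.3477
nickel: 22.9 × (23373.24/21148.15) = 22.9 × 1.105214 = 25.3094
zinc: 32.2 × (1352.41/1925.40) = 32.2 × 0.702405 = 22.6174
Index = Σ wᵢ·(p₁ᵢ/p₀ᵢ) = 25.6939 + 22.3477 + 25.3094 + 22.6174 = 95.9685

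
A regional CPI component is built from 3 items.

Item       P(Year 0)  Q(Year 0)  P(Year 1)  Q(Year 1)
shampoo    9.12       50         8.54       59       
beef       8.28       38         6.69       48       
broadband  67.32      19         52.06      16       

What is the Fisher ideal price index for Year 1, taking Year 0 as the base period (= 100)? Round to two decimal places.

81.93

Laspeyres component (base-period weights):
ΣP(Year 1)Q(Year 0) = 8.54×50 + 6.69×38 + 52.06×19 = 427 + 254.22 + 989.14 = 1670.36
ΣP(Year 0)Q(Year 0) = 9.12×50 + 8.28×38 + 67.32×19 = 456 + 314.64 + 1279.08 = 2049.72
L = 1670.36 / 2049.72 × 100 = 81.4921
Paasche component (current-period weights):
ΣP(Year 1)Q(Year 1) = 8.54×59 + 6.69×48 + 52.06×16 = 503.86 + 321.12 + 832.96 = 1657.94
ΣP(Year 0)Q(Year 1) = 9.12×59 + 8.28×48 + 67.32×16 = 538.08 + 397.44 + 1077.12 = 2012.64
P = 1657.94 / 2012.64 × 100 = 82.3764
Fisher = √(L × P) = √(81.4921 × 82.3764) = 81.9331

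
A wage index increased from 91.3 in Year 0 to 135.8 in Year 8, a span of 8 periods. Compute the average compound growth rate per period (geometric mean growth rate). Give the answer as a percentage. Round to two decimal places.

Growth factor = (135.8/91.3)^(1/8) = (1.487404)^(1/8) = 1.050881
Growth rate = 1.050881 − 1 = 0.050881 = 5.0881%

5.09%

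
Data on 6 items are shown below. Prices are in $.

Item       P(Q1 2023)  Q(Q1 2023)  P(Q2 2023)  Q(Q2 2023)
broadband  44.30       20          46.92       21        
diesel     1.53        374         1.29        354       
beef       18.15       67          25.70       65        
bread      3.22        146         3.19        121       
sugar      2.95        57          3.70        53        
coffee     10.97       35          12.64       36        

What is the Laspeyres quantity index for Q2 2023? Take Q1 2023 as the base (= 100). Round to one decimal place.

Laspeyres quantity index uses base-period prices as weights.
ΣP(Q1 2023)·Q(Q2 2023) = 44.30×21 + 1.53×354 + 18.15×65 + 3.22×121 + 2.95×53 + 10.97×36 = 930.3 + 541.62 + 1179.75 + 389.62 + 156.35 + 394.92 = 3592.56
ΣP(Q1 2023)·Q(Q1 2023) = 44.30×20 + 1.53×374 + 18.15×67 + 3.22×146 + 2.95×57 + 10.97×35 = 886 + 572.22 + 1216.05 + 470.12 + 168.15 + 383.95 = 3696.49
Index = 3592.56 / 3696.49 × 100 = 97.1884

97.2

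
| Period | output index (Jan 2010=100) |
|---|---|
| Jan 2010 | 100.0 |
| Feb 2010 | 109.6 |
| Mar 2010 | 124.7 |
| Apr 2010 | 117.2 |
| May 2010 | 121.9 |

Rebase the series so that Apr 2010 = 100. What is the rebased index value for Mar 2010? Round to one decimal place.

106.4

Rebased(Mar 2010) = 124.7 / 117.2 × 100 = 106.3993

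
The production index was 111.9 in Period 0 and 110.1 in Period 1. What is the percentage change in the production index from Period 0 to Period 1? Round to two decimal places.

-1.61%

Change = (110.1 − 111.9) / 111.9 × 100
       = -1.8 / 111.9 × 100 = -1.6086%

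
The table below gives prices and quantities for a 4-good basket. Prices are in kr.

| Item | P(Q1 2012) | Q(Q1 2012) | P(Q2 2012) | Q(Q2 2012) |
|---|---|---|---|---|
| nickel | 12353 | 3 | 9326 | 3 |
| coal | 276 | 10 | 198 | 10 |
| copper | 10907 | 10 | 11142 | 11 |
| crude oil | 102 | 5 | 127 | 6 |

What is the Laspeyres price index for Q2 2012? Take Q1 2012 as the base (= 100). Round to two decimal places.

Laspeyres price index uses base-period quantities as weights.
ΣP(Q2 2012)·Q(Q1 2012) = 9326×3 + 198×10 + 11142×10 + 127×5 = 27978 + 1980 + 111420 + 635 = 142013
ΣP(Q1 2012)·Q(Q1 2012) = 12353×3 + 276×10 + 10907×10 + 102×5 = 37059 + 2760 + 109070 + 510 = 149399
Index = 142013 / 149399 × 100 = 95.0562

95.06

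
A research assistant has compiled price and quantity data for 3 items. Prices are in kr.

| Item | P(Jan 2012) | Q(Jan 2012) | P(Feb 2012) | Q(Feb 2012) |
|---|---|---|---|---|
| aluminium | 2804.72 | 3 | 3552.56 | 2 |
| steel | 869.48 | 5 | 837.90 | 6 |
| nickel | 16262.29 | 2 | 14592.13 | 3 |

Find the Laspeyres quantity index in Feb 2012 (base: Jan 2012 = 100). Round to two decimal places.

131.64

Laspeyres quantity index uses base-period prices as weights.
ΣP(Jan 2012)·Q(Feb 2012) = 2804.72×2 + 869.48×6 + 16262.29×3 = 5609.44 + 5216.88 + 48786.87 = 59613.19
ΣP(Jan 2012)·Q(Jan 2012) = 2804.72×3 + 869.48×5 + 16262.29×2 = 8414.16 + 4347.4 + 32524.58 = 45286.14
Index = 59613.19 / 45286.14 × 100 = 131.6367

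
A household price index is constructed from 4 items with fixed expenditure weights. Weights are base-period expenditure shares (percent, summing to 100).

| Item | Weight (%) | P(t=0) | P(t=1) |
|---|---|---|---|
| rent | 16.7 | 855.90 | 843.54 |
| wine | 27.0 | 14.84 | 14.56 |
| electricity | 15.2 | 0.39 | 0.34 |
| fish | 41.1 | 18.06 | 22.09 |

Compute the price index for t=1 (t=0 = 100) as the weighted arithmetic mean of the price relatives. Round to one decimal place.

rent: 16.7 × (843.54/855.90) = 16.7 × 0.985559 = 16.4588
wine: 27.0 × (14.56/14.84) = 27.0 × 0.981132 = 26.4906
electricity: 15.2 × (0.34/0.39) = 15.2 × 0.871795 = 13.2513
fish: 41.1 × (22.09/18.06) = 41.1 × 1.223145 = 50.2713
Index = Σ wᵢ·(p₁ᵢ/p₀ᵢ) = 16.4588 + 26.4906 + 13.2513 + 50.2713 = 106.4719

106.5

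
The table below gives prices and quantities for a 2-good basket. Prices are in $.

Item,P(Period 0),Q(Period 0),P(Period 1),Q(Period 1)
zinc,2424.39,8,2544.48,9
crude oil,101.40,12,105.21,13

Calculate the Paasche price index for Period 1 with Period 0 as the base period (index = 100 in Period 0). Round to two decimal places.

Paasche price index uses current-period quantities as weights.
ΣP(Period 1)·Q(Period 1) = 2544.48×9 + 105.21×13 = 22900.32 + 1367.73 = 24268.05
ΣP(Period 0)·Q(Period 1) = 2424.39×9 + 101.40×13 = 21819.51 + 1318.2 = 23137.71
Index = 24268.05 / 23137.71 × 100 = 104.8853

104.89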